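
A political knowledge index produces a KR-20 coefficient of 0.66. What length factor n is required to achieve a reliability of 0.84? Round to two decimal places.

2.70

Spearman-Brown solved for the length factor n:
n = r*(1 − r) / [ r (1 − r*) ]
n = 0.84(1 − 0.66) / [0.66(1 − 0.84)]
  = 0.2856 / 0.1056 = 2.7045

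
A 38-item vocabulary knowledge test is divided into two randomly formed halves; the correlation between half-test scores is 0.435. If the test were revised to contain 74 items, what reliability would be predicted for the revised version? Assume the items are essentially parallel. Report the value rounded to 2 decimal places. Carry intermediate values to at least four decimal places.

0.75

Full-test reliability from the split-half r: r_full = 2(0.435)/(1 + 0.435) = 0.6063
Then adjust to 74 items: n = 74/38 = 1.9474
r_new = n·r_full / (1 + (n − 1)·r_full) = 1.1807 / 1.5744 ≈ 0.7499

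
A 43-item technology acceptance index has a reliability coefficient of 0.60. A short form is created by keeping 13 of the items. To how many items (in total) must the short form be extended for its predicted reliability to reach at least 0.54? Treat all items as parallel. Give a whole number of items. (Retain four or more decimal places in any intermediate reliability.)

First, r for the 13-item form: n = 13/43 = 0.3023, so r_13 = 0.3023·0.60/(1 + (0.3023 − 1)·0.60) = 0.3120
Length factor from the short form to reach 0.54: n' = 0.54(1 − 0.3120) / [0.3120(1 − 0.54)] ≈ 2.5886
Total items = 2.5886 × 13 = 33.65, rounded up to 34.

34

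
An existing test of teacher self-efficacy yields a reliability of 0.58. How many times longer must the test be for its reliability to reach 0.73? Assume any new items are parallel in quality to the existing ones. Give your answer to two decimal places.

n = [0.73 × 0.42] / [0.58 × 0.27]
  = 0.3066 / 0.1566 = 1.9579

1.96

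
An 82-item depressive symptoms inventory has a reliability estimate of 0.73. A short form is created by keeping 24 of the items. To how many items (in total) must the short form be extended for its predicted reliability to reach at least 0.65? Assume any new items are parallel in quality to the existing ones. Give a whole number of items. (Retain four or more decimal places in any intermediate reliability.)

57

First, r for the 24-item form: n = 24/82 = 0.2927, so r_24 = 0.2927·0.73/(1 + (0.2927 − 1)·0.73) = 0.4418
Then solve for n' with r_old = 0.4418, r_target = 0.65: n' = 0.65(1 − 0.4418)/[0.4418(1 − 0.65)] = 2.3464
Items = 2.3464 × 24 ≈ 56.31 → 57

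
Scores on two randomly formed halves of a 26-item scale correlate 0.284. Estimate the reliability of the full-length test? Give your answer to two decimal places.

0.44

Each half is half the length of the full test, so the full test is n = 2 times a half.
r_full = 2r_hh / (1 + r_hh) = 2 × 0.284 / (1 + 0.284)
       = 0.5680 / 1.2840 = 0.4424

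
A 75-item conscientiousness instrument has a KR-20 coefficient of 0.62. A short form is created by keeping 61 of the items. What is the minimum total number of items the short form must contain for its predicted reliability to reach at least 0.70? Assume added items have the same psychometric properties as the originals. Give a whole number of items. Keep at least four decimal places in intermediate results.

Short-form reliability: n = 61/75 = 0.8133; r_61 = n·r/(1+(n−1)r) ≈ 0.5703
Length factor from the short form to reach 0.70: n' = 0.70(1 − 0.5703) / [0.5703(1 − 0.70)] ≈ 1.7581
Items = 1.7581 × 61 ≈ 107.24 → 108

108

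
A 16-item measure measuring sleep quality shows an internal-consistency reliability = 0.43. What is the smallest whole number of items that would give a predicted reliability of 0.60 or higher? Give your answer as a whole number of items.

32

Spearman-Brown solved for the length factor n:
n = r*(1 − r) / [ r (1 − r*) ]
n = 0.60(1 − 0.43) / [0.43(1 − 0.60)]
n = 0.3420 / 0.1720 ≈ 1.9884
So the test needs 1.9884 × 16 ≈ 31.81 items; rounding up, 32.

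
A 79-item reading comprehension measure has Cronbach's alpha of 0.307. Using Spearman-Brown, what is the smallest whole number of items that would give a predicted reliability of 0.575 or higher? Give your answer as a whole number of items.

Invert Spearman-Brown to solve for n:
n = r_target (1 − r_old) / [ r_old (1 − r_target) ]
n = 0.575 × (1 − 0.307) / [ 0.307 × (1 − 0.575) ]
  = 0.398475 / 0.130475 = 3.0540
Items needed = n × 79 = 3.0540 × 79 ≈ 241.27 → round up to 242

242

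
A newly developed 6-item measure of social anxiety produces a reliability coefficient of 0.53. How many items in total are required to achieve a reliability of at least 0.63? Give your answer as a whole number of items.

10

Rearranging the Spearman-Brown formula for n,
n = r*(1 − r) / [ r (1 − r*) ]
n = 0.63(1 − 0.53) / [0.53(1 − 0.63)]
  = 0.2961 / 0.1961 = 1.5099
So the test needs 1.5099 × 6 ≈ 9.06 items; rounding up, 10.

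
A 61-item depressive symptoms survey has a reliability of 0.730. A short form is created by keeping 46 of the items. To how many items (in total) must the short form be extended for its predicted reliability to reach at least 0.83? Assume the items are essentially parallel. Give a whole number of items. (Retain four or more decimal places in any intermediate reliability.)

First, r for the 46-item form: n = 46/61 = 0.7541, so r_46 = 0.7541·0.730/(1 + (0.7541 − 1)·0.730) = 0.6709
Length factor from the short form to reach 0.83: n' = 0.83(1 − 0.6709) / [0.6709(1 − 0.83)] ≈ 2.3950
Items = 2.3950 × 46 ≈ 110.17 → 111

111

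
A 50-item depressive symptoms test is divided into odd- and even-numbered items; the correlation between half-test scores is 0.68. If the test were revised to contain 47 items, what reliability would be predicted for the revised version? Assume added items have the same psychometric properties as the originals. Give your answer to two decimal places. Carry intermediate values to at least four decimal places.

0.80

Spearman-Brown correction (n = 2): r_full = 2·0.68/(1 + 0.68) = 0.8095
Length factor from 50 to 47 items: n = 47/50 = 0.9400
r_new = n·r_full / (1 + (n − 1)·r_full) = 0.7609 / 0.9514 ≈ 0.7998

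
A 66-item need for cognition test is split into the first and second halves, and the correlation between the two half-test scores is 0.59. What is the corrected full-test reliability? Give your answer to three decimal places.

Apply the Spearman-Brown correction with n = 2:
r_full = 2(0.59) / (1 + 0.59)
r_full = 1.1800 / 1.5900 ≈ 0.7421

0.742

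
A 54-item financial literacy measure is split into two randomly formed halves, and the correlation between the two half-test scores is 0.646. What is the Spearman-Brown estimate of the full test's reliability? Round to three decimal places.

0.785

The full test is twice the length of either half (n = 2).
r_full = 2r_hh / (1 + r_hh) = 2 × 0.646 / (1 + 0.646)
       = 1.2920 / 1.6460 = 0.7849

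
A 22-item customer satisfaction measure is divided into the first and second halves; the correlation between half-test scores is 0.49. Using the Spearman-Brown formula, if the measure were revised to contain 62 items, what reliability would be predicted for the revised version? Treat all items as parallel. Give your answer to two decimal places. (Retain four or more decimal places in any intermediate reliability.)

Full-test reliability from the split-half r: r_full = 2(0.49)/(1 + 0.49) = 0.6577
Length factor from 22 to 62 items: n = 62/22 = 2.8182
r_new = n·r_full / (1 + (n − 1)·r_full) = 1.8535 / 2.1958 ≈ 0.8441

0.84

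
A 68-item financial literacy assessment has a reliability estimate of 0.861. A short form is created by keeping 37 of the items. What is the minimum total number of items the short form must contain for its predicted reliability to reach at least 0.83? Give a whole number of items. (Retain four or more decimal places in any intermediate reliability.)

First, r for the 37-item form: n = 37/68 = 0.5441, so r_37 = 0.5441·0.861/(1 + (0.5441 − 1)·0.861) = 0.7712
Then solve for n' with r_old = 0.7712, r_target = 0.83: n' = 0.83(1 − 0.7712)/[0.7712(1 − 0.83)] = 1.4485
Total items = 1.4485 × 37 = 53.59, rounded up to 54.

54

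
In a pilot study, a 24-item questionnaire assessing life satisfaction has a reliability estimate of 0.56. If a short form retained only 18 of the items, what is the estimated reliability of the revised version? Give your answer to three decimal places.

n = 18/24 = 0.75
Spearman-Brown: r_new = n·r / (1 + (n − 1)·r)
r_new = 0.75·0.56 / [1 + (0.75 − 1)·0.56]
     = 0.4200 / 0.8600 = 0.4884

0.488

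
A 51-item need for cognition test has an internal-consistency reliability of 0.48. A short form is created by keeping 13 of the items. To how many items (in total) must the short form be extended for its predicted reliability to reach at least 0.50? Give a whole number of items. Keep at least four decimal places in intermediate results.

Short-form reliability: n = 13/51 = 0.2549; r_13 = n·r/(1+(n−1)r) ≈ 0.1905
Then solve for n' with r_old = 0.1905, r_target = 0.50: n' = 0.50(1 − 0.1905)/[0.1905(1 − 0.50)] = 4.2493
Total items = 4.2493 × 13 = 55.24, rounded up to 56.

56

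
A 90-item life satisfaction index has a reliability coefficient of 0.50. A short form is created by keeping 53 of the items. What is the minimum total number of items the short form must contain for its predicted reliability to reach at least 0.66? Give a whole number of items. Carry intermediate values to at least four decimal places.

First, r for the 53-item form: n = 53/90 = 0.5889, so r_53 = 0.5889·0.50/(1 + (0.5889 − 1)·0.50) = 0.3706
Length factor from the short form to reach 0.66: n' = 0.66(1 − 0.3706) / [0.3706(1 − 0.66)] ≈ 3.2968
Items = 3.2968 × 53 ≈ 174.73 → 175

175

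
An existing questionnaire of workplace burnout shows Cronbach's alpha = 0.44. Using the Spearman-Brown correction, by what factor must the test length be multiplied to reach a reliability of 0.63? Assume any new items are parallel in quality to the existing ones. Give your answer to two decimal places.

2.17

Invert Spearman-Brown to solve for n:
n = r_target (1 − r_old) / [ r_old (1 − r_target) ]
n = 0.63 × (1 − 0.44) / [ 0.44 × (1 − 0.63) ]
n = 0.3528 / 0.1628 ≈ 2.1671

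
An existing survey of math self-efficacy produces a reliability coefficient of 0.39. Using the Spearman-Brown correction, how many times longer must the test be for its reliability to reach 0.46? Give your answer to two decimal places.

1.33

n = [0.46 × 0.61] / [0.39 × 0.54]
  = 0.2806 / 0.2106 = 1.3324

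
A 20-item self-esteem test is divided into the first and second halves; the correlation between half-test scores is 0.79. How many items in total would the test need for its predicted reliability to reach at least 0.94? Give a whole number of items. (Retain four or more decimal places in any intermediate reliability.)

Corrected full-test reliability: r_full = 2 × 0.79 / (1 + 0.79) ≈ 0.8827
Solve Spearman-Brown for n: n = 0.94(1 − 0.8827) / [0.8827(1 − 0.94)] = 2.0819
Required items = 2.0819 × 20 = 41.64, so 42 items.

42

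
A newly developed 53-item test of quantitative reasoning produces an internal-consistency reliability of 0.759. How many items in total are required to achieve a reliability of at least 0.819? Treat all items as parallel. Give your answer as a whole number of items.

77

Spearman-Brown solved for the length factor n:
n = r_target (1 − r_old) / [ r_old (1 − r_target) ]
n = [0.819 × 0.241] / [0.759 × 0.181]
n = 0.197379 / 0.137379 ≈ 1.4367
Items needed = n × 53 = 1.4367 × 53 ≈ 76.15 → round up to 77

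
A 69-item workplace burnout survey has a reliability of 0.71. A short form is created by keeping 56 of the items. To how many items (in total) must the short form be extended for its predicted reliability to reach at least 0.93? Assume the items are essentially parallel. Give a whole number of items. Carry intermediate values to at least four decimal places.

375

First, r for the 56-item form: n = 56/69 = 0.8116, so r_56 = 0.8116·0.71/(1 + (0.8116 − 1)·0.71) = 0.6652
Length factor from the short form to reach 0.93: n' = 0.93(1 − 0.6652) / [0.6652(1 − 0.93)] ≈ 6.6868
Items = 6.6868 × 56 ≈ 374.46 → 375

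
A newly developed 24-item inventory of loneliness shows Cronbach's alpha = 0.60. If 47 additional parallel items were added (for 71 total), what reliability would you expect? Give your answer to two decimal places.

0.82

n = 71/24 = 2.9583
By Spearman-Brown, r_new = n r / (1 + (n − 1) r).
r_new = (2.9583 × 0.60) / (1 + (2.9583 − 1) × 0.60)
     = 1.7750 / 2.1750 = 0.8161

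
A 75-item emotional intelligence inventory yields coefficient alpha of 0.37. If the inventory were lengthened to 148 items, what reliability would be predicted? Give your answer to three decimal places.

Length ratio n = 148/75 = 1.9733
r_new = 1.9733·0.37 / [1 + (1.9733 − 1)·0.37]
     = 0.7301 / 1.3601 = 0.5368

0.537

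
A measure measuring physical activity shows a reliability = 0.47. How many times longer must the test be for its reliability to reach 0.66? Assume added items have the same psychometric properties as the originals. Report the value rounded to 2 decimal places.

Spearman-Brown solved for the length factor n:
n = r*(1 − r) / [ r (1 − r*) ]
n = 0.66 × (1 − 0.47) / [ 0.47 × (1 − 0.66) ]
  = 0.3498 / 0.1598 = 2.1890

2.19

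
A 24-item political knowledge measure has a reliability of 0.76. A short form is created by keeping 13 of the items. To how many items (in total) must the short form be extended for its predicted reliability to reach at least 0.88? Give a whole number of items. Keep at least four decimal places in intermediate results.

Short-form reliability: n = 13/24 = 0.5417; r_13 = n·r/(1+(n−1)r) ≈ 0.6317
Length factor from the short form to reach 0.88: n' = 0.88(1 − 0.6317) / [0.6317(1 − 0.88)] ≈ 4.2756
Items = 4.2756 × 13 ≈ 55.58 → 56

56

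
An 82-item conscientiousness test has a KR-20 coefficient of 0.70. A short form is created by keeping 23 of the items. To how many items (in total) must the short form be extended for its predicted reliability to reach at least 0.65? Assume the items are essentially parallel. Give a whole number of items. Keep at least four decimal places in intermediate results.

First, r for the 23-item form: n = 23/82 = 0.2805, so r_23 = 0.2805·0.70/(1 + (0.2805 − 1)·0.70) = 0.3956
Then solve for n' with r_old = 0.3956, r_target = 0.65: n' = 0.65(1 − 0.3956)/[0.3956(1 − 0.65)] = 2.8374
Total items = 2.8374 × 23 = 65.26, rounded up to 66.

66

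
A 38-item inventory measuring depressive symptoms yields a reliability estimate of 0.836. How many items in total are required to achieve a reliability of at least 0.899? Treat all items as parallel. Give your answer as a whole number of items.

n = 0.899 × (1 − 0.836) / [ 0.836 × (1 − 0.899) ]
  = 0.147436 / 0.084436 = 1.7461
Items needed = n × 38 = 1.7461 × 38 ≈ 66.35 → round up to 67

67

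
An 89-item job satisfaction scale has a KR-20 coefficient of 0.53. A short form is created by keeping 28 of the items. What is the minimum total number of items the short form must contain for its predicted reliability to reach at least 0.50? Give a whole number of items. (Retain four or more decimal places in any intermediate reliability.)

Short-form reliability: n = 28/89 = 0.3146; r_28 = n·r/(1+(n−1)r) ≈ 0.2619
Length factor from the short form to reach 0.50: n' = 0.50(1 − 0.2619) / [0.2619(1 − 0.50)] ≈ 2.8183
Items = 2.8183 × 28 ≈ 78.91 → 79

79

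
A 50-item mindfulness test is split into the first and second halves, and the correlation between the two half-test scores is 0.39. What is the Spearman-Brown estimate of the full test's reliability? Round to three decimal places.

Each half is half the length of the full test, so the full test is n = 2 times a half.
r_full = 2(0.39) / (1 + 0.39)
r_full = 0.7800 / 1.3900 ≈ 0.5612

0.561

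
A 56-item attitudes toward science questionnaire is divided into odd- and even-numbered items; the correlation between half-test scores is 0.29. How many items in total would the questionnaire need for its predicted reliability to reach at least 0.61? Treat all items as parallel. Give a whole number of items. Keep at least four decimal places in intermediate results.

r_full = 2(0.29)/(1 + 0.29) = 0.4496
n = r_tgt(1 − r_full) / [r_full(1 − r_tgt)] = 0.61 × 0.5504 / (0.4496 × 0.39) ≈ 1.9148
Required items = 1.9148 × 56 = 107.23, so 108 items.

108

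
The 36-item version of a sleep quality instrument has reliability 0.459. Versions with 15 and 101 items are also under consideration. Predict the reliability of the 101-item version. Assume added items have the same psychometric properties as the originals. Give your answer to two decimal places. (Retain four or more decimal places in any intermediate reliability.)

0.70

Only the ratio of lengths matters: n = 101/36 = 2.8056
r_{101} = n·r / (1 + (n − 1)·r) = 1.2878 / 1.8288 ≈ 0.7042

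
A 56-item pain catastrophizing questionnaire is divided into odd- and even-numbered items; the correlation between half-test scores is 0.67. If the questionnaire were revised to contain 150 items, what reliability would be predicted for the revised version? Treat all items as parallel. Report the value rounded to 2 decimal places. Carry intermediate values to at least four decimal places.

Spearman-Brown correction (n = 2): r_full = 2·0.67/(1 + 0.67) = 0.8024
Length factor from 56 to 150 items: n = 150/56 = 2.6786
r_new = n·r_full / (1 + (n − 1)·r_full) = 2.1493 / 2.3469 ≈ 0.9158

0.92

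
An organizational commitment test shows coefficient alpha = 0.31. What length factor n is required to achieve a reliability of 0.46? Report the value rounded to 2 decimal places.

1.90

Spearman-Brown solved for the length factor n:
n = r*(1 − r) / [ r (1 − r*) ]
n = 0.46 × (1 − 0.31) / [ 0.31 × (1 − 0.46) ]
n = 0.3174 / 0.1674 ≈ 1.8961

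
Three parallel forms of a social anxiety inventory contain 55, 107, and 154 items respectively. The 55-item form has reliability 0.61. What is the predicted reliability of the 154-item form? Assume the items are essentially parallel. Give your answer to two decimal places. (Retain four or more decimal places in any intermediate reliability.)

0.81

Only the ratio of lengths matters: n = 154/55 = 2.8000
r_{154} = n·r / (1 + (n − 1)·r) = 1.7080 / 2.0980 ≈ 0.8141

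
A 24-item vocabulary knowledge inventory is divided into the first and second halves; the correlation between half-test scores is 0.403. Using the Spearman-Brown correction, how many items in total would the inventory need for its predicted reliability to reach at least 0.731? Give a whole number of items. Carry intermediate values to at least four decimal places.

Corrected full-test reliability: r_full = 2 × 0.403 / (1 + 0.403) ≈ 0.5745
Solve Spearman-Brown for n: n = 0.731(1 − 0.5745) / [0.5745(1 − 0.731)] = 2.0127
Required items = 2.0127 × 24 = 48.30, so 49 items.

49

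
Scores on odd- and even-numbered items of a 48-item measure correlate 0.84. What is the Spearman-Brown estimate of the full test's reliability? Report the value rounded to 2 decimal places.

0.91

r_full = 2(0.84) / (1 + 0.84)
       = 1.6800 / 1.8400 = 0.9130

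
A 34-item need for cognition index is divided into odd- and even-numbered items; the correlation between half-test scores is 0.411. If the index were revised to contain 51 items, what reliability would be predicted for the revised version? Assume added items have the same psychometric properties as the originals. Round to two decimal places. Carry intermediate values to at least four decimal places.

0.68

First correct the split-half correlation to full-test reliability: r_full = 2 × 0.411 / (1 + 0.411) ≈ 0.5826
Then adjust to 51 items: n = 51/34 = 1.5000
r_new = n·r_full / (1 + (n − 1)·r_full) = 0.8739 / 1.2913 ≈ 0.6768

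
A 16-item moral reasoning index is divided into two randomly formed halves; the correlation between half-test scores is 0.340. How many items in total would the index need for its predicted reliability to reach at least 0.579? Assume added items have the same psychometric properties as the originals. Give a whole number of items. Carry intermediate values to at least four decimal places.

r_full = 2(0.340)/(1 + 0.340) = 0.5075
n = r_tgt(1 − r_full) / [r_full(1 − r_tgt)] = 0.579 × 0.4925 / (0.5075 × 0.421) ≈ 1.3346
Required items = 1.3346 × 16 = 21.35, so 22 items.

22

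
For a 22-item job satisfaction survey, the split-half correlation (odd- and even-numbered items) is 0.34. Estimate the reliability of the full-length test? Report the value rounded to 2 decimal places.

Apply the Spearman-Brown correction with n = 2:
r_full = 2r_hh / (1 + r_hh) = 2 × 0.34 / (1 + 0.34)
       = 0.6800 / 1.3400 = 0.5075

0.51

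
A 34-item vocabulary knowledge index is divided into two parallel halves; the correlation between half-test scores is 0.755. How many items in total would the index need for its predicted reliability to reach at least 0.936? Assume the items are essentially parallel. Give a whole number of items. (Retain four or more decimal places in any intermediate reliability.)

81

Corrected full-test reliability: r_full = 2 × 0.755 / (1 + 0.755) ≈ 0.8604
Solve Spearman-Brown for n: n = 0.936(1 − 0.8604) / [0.8604(1 − 0.936)] = 2.3729
Items = 2.3729 × 34 ≈ 80.68 → 81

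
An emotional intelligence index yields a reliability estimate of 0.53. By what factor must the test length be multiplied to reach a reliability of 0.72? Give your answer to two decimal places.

2.28

Spearman-Brown solved for the length factor n:
n = r_target (1 − r_old) / [ r_old (1 − r_target) ]
n = 0.72 × (1 − 0.53) / [ 0.53 × (1 − 0.72) ]
  = 0.3384 / 0.1484 = 2.2803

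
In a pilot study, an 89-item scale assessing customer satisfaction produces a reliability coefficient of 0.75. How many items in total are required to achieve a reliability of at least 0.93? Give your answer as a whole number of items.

395

n = 0.93(1 − 0.75) / [0.75(1 − 0.93)]
n = 0.2325 / 0.0525 ≈ 4.4286
Items needed = n × 89 = 4.4286 × 89 ≈ 394.15 → round up to 395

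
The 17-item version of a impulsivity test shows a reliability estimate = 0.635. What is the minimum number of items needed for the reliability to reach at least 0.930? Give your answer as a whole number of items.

Invert Spearman-Brown to solve for n:
n = r*(1 − r) / [ r (1 − r*) ]
n = [0.930 × 0.365] / [0.635 × 0.070]
  = 0.339450 / 0.044450 = 7.6367
So the test needs 7.6367 × 17 ≈ 129.82 items; rounding up, 130.

130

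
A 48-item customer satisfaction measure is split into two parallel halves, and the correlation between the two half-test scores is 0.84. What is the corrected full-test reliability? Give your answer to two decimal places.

0.91

The full test is twice the length of either half (n = 2).
r_full = 2(0.84) / (1 + 0.84)
       = 1.6800 / 1.8400 = 0.9130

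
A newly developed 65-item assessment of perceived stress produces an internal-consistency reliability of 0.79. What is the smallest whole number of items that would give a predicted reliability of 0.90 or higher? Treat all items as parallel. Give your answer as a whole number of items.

n = 0.90(1 − 0.79) / [0.79(1 − 0.90)]
n = 0.1890 / 0.0790 ≈ 2.3924
Items needed = n × 65 = 2.3924 × 65 ≈ 155.51 → round up to 156

156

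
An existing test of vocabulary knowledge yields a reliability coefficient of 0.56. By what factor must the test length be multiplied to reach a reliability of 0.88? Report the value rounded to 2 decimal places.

5.76

Invert Spearman-Brown to solve for n:
n = r_target (1 − r_old) / [ r_old (1 − r_target) ]
n = 0.88(1 − 0.56) / [0.56(1 − 0.88)]
n = 0.3872 / 0.0672 ≈ 5.7619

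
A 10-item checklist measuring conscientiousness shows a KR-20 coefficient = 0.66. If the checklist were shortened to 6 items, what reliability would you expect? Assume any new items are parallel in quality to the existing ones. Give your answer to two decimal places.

0.54

n = 6/10 = 0.6
Apply the Spearman-Brown prophecy formula, r' = nr / [1 + (n − 1)r]:
r_new = (0.6 × 0.66) / (1 + (0.6 − 1) × 0.66)
r_new = 0.3960 / 0.7360 ≈ 0.5380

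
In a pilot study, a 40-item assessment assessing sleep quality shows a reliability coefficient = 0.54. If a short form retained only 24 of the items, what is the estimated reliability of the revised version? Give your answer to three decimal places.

The new length is 24/40 = 0.6 times the old.
Apply the Spearman-Brown prophecy formula, r' = nr / [1 + (n − 1)r]:
r_new = 0.6·0.54 / [1 + (0.6 − 1)·0.54]
     = 0.3240 / 0.7840 = 0.4133

0.413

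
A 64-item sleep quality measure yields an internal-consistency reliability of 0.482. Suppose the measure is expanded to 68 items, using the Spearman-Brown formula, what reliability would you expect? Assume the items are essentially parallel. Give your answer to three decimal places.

0.497

The new length is 68/64 = 1.0625 times the old.
Spearman-Brown: r_new = n·r / (1 + (n − 1)·r)
r_new = 1.0625·0.482 / [1 + (1.0625 − 1)·0.482]
r_new = 0.5121 / 1.0301 ≈ 0.4971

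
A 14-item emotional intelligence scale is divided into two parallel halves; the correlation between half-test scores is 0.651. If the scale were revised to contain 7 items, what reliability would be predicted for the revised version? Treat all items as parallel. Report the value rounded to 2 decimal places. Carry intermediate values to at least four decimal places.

Full-test reliability from the split-half r: r_full = 2(0.651)/(1 + 0.651) = 0.7886
Length factor from 14 to 7 items: n = 7/14 = 0.5000
r_new = n·r_full / (1 + (n − 1)·r_full) = 0.3943 / 0.6057 ≈ 0.6510

0.65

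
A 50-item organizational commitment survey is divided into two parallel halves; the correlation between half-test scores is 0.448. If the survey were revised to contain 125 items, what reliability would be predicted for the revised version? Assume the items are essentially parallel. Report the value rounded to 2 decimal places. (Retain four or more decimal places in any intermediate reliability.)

0.80

Full-test reliability from the split-half r: r_full = 2(0.448)/(1 + 0.448) = 0.6188
Then adjust to 125 items: n = 125/50 = 2.5000
r_new = n·r_full / (1 + (n − 1)·r_full) = 1.5470 / 1.9282 ≈ 0.8023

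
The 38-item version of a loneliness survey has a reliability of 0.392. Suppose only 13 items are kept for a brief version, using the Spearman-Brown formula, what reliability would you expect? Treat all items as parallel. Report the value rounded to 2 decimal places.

Length ratio n = 13/38 = 0.3421
By Spearman-Brown, r_new = n r / (1 + (n − 1) r).
r_new = 0.3421·0.392 / [1 + (0.3421 − 1)·0.392]
r_new = 0.1341 / 0.7421 ≈ 0.1807

0.18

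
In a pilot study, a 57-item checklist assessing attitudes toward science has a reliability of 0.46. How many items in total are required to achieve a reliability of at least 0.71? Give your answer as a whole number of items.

Rearranging the Spearman-Brown formula for n,
n = r_target (1 − r_old) / [ r_old (1 − r_target) ]
n = 0.71(1 − 0.46) / [0.46(1 − 0.71)]
  = 0.3834 / 0.1334 = 2.8741
Items needed = n × 57 = 2.8741 × 57 ≈ 163.82 → round up to 164

164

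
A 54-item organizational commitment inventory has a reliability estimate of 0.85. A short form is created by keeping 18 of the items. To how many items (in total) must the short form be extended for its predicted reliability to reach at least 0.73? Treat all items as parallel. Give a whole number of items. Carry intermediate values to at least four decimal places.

26

First, r for the 18-item form: n = 18/54 = 0.3333, so r_18 = 0.3333·0.85/(1 + (0.3333 − 1)·0.85) = 0.6538
Length factor from the short form to reach 0.73: n' = 0.73(1 − 0.6538) / [0.6538(1 − 0.73)] ≈ 1.4317
Total items = 1.4317 × 18 = 25.77, rounded up to 26.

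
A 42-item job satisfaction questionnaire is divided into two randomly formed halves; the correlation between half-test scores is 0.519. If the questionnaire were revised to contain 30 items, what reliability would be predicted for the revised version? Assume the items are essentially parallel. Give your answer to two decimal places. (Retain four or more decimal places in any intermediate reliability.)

Full-test reliability from the split-half r: r_full = 2(0.519)/(1 + 0.519) = 0.6833
Length factor from 42 to 30 items: n = 30/42 = 0.7143
r_new = n·r_full / (1 + (n − 1)·r_full) = 0.4881 / 0.8048 ≈ 0.6065

0.61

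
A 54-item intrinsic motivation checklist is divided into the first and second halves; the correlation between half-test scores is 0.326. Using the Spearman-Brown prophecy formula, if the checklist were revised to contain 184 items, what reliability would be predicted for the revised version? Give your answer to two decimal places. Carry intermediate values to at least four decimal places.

0.77

Spearman-Brown correction (n = 2): r_full = 2·0.326/(1 + 0.326) = 0.4917
Length factor from 54 to 184 items: n = 184/54 = 3.4074
r_new = n·r_full / (1 + (n − 1)·r_full) = 1.6754 / 2.1837 ≈ 0.7672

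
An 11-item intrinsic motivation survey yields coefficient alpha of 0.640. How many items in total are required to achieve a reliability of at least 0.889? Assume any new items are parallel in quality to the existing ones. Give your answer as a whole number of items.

n = 0.889 × (1 − 0.640) / [ 0.640 × (1 − 0.889) ]
n = 0.320040 / 0.071040 ≈ 4.5051
So the test needs 4.5051 × 11 ≈ 49.56 items; rounding up, 50.

50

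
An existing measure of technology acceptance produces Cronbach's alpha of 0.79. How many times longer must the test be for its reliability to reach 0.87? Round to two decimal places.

1.78

n = 0.87(1 − 0.79) / [0.79(1 − 0.87)]
  = 0.1827 / 0.1027 = 1.7790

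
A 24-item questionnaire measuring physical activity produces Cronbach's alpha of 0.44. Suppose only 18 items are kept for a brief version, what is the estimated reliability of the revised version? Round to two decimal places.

n = 18/24 = 0.75
r_new = (0.75 × 0.44) / (1 + (0.75 − 1) × 0.44)
     = 0.3300 / 0.8900 = 0.3708

0.37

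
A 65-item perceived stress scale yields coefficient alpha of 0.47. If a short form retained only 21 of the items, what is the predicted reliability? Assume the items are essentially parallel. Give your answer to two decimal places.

The new length is 21/65 = 0.3231 times the old.
r_new = (0.3231 × 0.47) / (1 + (0.3231 − 1) × 0.47)
r_new = 0.1519 / 0.6819 ≈ 0.2228

0.22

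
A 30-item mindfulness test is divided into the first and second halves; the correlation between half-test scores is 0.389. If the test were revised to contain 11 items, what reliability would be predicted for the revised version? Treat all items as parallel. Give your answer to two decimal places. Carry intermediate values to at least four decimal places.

Full-test reliability from the split-half r: r_full = 2(0.389)/(1 + 0.389) = 0.5601
Length factor from 30 to 11 items: n = 11/30 = 0.3667
r_new = n·r_full / (1 + (n − 1)·r_full) = 0.2054 / 0.6453 ≈ 0.3183

0.32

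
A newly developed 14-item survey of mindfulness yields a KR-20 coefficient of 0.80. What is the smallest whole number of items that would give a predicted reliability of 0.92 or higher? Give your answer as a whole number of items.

Spearman-Brown solved for the length factor n:
n = r_target (1 − r_old) / [ r_old (1 − r_target) ]
n = [0.92 × 0.20] / [0.80 × 0.08]
  = 0.1840 / 0.0640 = 2.8750
So the test needs 2.8750 × 14 ≈ 40.25 items; rounding up, 41.

41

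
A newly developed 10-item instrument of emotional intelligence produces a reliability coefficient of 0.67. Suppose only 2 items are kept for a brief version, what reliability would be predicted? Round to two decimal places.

n = 2/10 = 0.2
r_new = 0.2·0.67 / [1 + (0.2 − 1)·0.67]
r_new = 0.1340 / 0.4640 ≈ 0.2888

0.29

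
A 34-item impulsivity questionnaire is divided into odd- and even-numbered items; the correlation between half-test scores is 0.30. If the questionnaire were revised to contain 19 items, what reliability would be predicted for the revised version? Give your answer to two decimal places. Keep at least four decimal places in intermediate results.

Full-test reliability from the split-half r: r_full = 2(0.30)/(1 + 0.30) = 0.4615
Then adjust to 19 items: n = 19/34 = 0.5588
r_new = n·r_full / (1 + (n − 1)·r_full) = 0.2579 / 0.7964 ≈ 0.3238

0.32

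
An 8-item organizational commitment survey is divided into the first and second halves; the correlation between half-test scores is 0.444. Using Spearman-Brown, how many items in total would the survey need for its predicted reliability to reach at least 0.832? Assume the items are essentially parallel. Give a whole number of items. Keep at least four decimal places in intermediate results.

r_full = 2(0.444)/(1 + 0.444) = 0.6150
n = r_tgt(1 − r_full) / [r_full(1 − r_tgt)] = 0.832 × 0.3850 / (0.6150 × 0.168) ≈ 3.1003
Items = 3.1003 × 8 ≈ 24.80 → 25

25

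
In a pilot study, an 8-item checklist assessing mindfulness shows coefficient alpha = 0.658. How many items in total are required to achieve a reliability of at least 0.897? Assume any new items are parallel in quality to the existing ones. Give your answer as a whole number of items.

n = 0.897(1 − 0.658) / [0.658(1 − 0.897)]
  = 0.306774 / 0.067774 = 4.5264
Items needed = n × 8 = 4.5264 × 8 ≈ 36.21 → round up to 37

37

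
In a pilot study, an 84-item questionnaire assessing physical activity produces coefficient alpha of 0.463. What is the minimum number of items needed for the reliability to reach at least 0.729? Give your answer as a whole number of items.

Rearranging the Spearman-Brown formula for n,
n = r_target (1 − r_old) / [ r_old (1 − r_target) ]
n = 0.729 × (1 − 0.463) / [ 0.463 × (1 − 0.729) ]
  = 0.391473 / 0.125473 = 3.1200
3.1200 × 84 = 262.08 → 263 items

263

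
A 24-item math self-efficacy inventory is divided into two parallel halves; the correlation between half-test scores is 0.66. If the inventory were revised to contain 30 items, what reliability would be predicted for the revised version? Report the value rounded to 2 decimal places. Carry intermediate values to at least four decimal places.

0.83

First correct the split-half correlation to full-test reliability: r_full = 2 × 0.66 / (1 + 0.66) ≈ 0.7952
Then adjust to 30 items: n = 30/24 = 1.2500
r_new = n·r_full / (1 + (n − 1)·r_full) = 0.9940 / 1.1988 ≈ 0.8292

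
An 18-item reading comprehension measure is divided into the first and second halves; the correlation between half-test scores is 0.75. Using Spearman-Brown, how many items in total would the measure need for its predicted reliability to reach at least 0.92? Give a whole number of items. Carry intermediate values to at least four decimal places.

r_full = 2(0.75)/(1 + 0.75) = 0.8571
Solve Spearman-Brown for n: n = 0.92(1 − 0.8571) / [0.8571(1 − 0.92)] = 1.9173
Required items = 1.9173 × 18 = 34.51, so 35 items.

35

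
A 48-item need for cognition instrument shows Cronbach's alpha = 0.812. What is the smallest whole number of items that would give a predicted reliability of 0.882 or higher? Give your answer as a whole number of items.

Rearranging the Spearman-Brown formula for n,
n = r_target (1 − r_old) / [ r_old (1 − r_target) ]
n = 0.882(1 − 0.812) / [0.812(1 − 0.882)]
  = 0.165816 / 0.095816 = 1.7306
Items needed = n × 48 = 1.7306 × 48 ≈ 83.07 → round up to 84

84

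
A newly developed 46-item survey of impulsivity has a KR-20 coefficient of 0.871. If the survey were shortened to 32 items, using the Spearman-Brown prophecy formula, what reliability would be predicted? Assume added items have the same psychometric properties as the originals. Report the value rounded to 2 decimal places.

The new length is 32/46 = 0.6957 times the old.
r_new = (0.6957 × 0.871) / (1 + (0.6957 − 1) × 0.871)
r_new = 0.6060 / 0.7350 ≈ 0.8245

0.82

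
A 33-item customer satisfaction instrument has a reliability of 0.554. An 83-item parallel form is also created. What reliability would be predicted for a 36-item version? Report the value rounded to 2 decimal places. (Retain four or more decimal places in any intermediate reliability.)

Only the ratio of lengths matters: n = 36/33 = 1.0909
r_{36} = n·r / (1 + (n − 1)·r) = 0.6044 / 1.0504 ≈ 0.5754

0.58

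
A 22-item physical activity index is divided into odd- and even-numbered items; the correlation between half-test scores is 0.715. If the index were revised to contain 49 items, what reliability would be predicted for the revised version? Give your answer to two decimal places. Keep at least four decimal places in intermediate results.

Spearman-Brown correction (n = 2): r_full = 2·0.715/(1 + 0.715) = 0.8338
Then adjust to 49 items: n = 49/22 = 2.2273
r_new = n·r_full / (1 + (n − 1)·r_full) = 1.8571 / 2.0233 ≈ 0.9179

0.92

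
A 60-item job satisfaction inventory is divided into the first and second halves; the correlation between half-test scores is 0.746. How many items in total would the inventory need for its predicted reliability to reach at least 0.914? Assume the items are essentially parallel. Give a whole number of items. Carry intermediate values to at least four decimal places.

109

Corrected full-test reliability: r_full = 2 × 0.746 / (1 + 0.746) ≈ 0.8545
Solve Spearman-Brown for n: n = 0.914(1 − 0.8545) / [0.8545(1 − 0.914)] = 1.8097
Items = 1.8097 × 60 ≈ 108.58 → 109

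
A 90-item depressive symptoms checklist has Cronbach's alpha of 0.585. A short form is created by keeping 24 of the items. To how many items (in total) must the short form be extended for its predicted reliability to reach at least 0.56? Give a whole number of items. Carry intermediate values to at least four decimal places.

First, r for the 24-item form: n = 24/90 = 0.2667, so r_24 = 0.2667·0.585/(1 + (0.2667 − 1)·0.585) = 0.2732
Length factor from the short form to reach 0.56: n' = 0.56(1 − 0.2732) / [0.2732(1 − 0.56)] ≈ 3.3859
Total items = 3.3859 × 24 = 81.26, rounded up to 82.

82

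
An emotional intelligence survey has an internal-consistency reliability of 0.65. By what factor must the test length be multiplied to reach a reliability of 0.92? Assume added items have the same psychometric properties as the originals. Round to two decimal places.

Invert Spearman-Brown to solve for n:
n = r_target (1 − r_old) / [ r_old (1 − r_target) ]
n = [0.92 × 0.35] / [0.65 × 0.08]
  = 0.3220 / 0.0520 = 6.1923

6.19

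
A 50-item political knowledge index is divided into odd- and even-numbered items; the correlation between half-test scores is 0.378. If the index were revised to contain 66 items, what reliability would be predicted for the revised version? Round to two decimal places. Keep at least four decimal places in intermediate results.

0.62

Full-test reliability from the split-half r: r_full = 2(0.378)/(1 + 0.378) = 0.5486
Length factor from 50 to 66 items: n = 66/50 = 1.3200
r_new = n·r_full / (1 + (n − 1)·r_full) = 0.7242 / 1.1756 ≈ 0.6160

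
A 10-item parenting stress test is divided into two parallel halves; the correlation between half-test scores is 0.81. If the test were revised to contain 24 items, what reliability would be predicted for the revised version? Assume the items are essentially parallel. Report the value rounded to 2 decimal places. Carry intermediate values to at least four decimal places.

Full-test reliability from the split-half r: r_full = 2(0.81)/(1 + 0.81) = 0.8950
Length factor from 10 to 24 items: n = 24/10 = 2.4000
r_new = n·r_full / (1 + (n − 1)·r_full) = 2.1480 / 2.2530 ≈ 0.9534

0.95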